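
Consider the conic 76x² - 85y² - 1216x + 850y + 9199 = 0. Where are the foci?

(8, 5 - √161) and (8, 5 + √161)

Group the x- and y-terms: 76(x² - 16x) -85(y² - 10y) = -9199
Complete the square in x and y: 76(x - 8)² -85(y - 5)² = -9199 + 4864 - 2125 = -6460
Divide through by -6460 to get (y - 5)²/76 - (x - 8)²/85 = 1.
Hyperbola, center (8, 5), transverse axis vertical; a² = 76, b² = 85.
c² = a² + b² = 76 + 85 = 161, so c = √161.
Foci lie on the vertical axis through the center: (h, k ± c).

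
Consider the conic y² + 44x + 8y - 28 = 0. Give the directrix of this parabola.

Only y is squared. Complete the square in y: (y + 4)² = -44(x - 1).
Vertex (1, -4); 4p = -44 so p = -11. Opens left.
Directrix is the vertical line x = h − p = 1 − (-11) = 12.

x = 12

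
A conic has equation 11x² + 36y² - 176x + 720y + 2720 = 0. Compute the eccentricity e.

Group the x- and y-terms: 11(x² - 16x) + 36(y² + 20y) = -2720
Completing the square gives 11(x - 8)² + 36(y + 10)² = -2720 + 704 + 3600 = 1584.
Dividing both sides by 1584: (x - 8)²/144 + (y + 10)²/44 = 1
Ellipse, center (8, -10), major axis horizontal; a² = 144, b² = 44.
c² = a² - b² = 100, so c = 10.
e = c/a = 10/12 = 5/6.

e = 5/6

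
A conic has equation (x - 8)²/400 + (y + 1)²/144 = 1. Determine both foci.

Center (8, -1). The larger denominator 400 sits under the x-term, so the major axis is horizontal; a² = 400, b² = 144.
c² = a² - b² = 400 - 144 = 256, so c = 16.
Foci lie on the horizontal axis through the center: (h ± c, k).

(-8, -1) and (24, -1)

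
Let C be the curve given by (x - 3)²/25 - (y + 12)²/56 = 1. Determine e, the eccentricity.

e = 9/5

Center (3, -12). The positive term is the x-term, so the transverse axis is horizontal; a² = 25, b² = 56.
c² = a² + b² = 81, so c = 9.
e = c/a = 9/5.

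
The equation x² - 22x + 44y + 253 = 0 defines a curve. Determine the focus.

(11, -14)

Only x is squared. Complete the square in x: (x - 11)² = -44(y + 3).
Vertex (11, -3); 4p = -44 so p = -11. Opens down.
Focus is p units from the vertex along the axis: (h, k + p).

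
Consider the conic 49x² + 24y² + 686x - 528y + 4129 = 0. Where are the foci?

(-7, 6) and (-7, 16)

Group: 49(x² + 14x) + 24(y² - 22y) = -4129
Complete the square in x and y: 49(x + 7)² + 24(y - 11)² = -4129 + 2401 + 2904 = 1176
Dividing both sides by 1176: (x + 7)²/24 + (y - 11)²/49 = 1
Ellipse, center (-7, 11), major axis vertical; a² = 49, b² = 24.
c² = a² - b² = 49 - 24 = 25, so c = 5.
Foci lie on the vertical axis through the center: (h, k ± c).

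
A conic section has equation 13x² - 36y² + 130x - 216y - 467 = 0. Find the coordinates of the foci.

(-12, -3) and (2, -3)

Group the x- and y-terms: 13(x² + 10x) -36(y² + 6y) = 467
Complete the square: 13(x + 5)² -36(y + 3)² = 467 + 325 - 324 = 468
Divide through by 468 to get (x + 5)²/36 - (y + 3)²/13 = 1.
Hyperbola, center (-5, -3), transverse axis horizontal; a² = 36, b² = 13.
c² = a² + b² = 36 + 13 = 49, so c = 7.
Foci lie on the horizontal axis through the center: (h ± c, k).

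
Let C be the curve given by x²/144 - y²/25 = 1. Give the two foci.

(-13, 0) and (13, 0)

Center (0, 0). The positive term is the x-term, so the transverse axis is horizontal; a² = 144, b² = 25.
c² = a² + b² = 144 + 25 = 169, so c = 13.
Foci lie on the horizontal axis through the center: (h ± c, k).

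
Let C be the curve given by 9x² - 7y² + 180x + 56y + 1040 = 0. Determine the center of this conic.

Group: 9(x² + 20x) -7(y² - 8y) = -1040
Complete the square: 9(x + 10)² -7(y - 4)² = -1040 + 900 - 112 = -252
Divide through by -252 to get (y - 4)²/36 - (x + 10)²/28 = 1.
Hyperbola with center (-10, 4).

(-10, 4)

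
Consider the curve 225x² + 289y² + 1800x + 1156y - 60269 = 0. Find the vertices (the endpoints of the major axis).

(-21, -2) and (13, -2)

Collect terms: 225(x² + 8x) + 289(y² + 4y) = 60269
Completing the square gives 225(x + 4)² + 289(y + 2)² = 60269 + 3600 + 1156 = 65025.
Divide through by 65025 to get (x + 4)²/289 + (y + 2)²/225 = 1.
Ellipse, center (-4, -2), major axis horizontal; a² = 289, b² = 225.
a = 17. Vertices at (h ± a, k).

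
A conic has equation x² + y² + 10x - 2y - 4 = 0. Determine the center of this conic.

Group the x- and y-terms: (x² + 10x) + (y² - 2y) = 4
Complete the square: (x + 5)² + (y - 1)² = 4 + 25 + 1 = 30
So (x + 5)² + (y - 1)² = 30.
Circle centered at (-5, 1) with r² = 30.

(-5, 1)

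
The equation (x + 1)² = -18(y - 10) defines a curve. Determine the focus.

(-1, 11/2)

Vertex (-1, 10); 4p = -18 so p = -9/2. Opens down.
Focus is p units from the vertex along the axis: (h, k + p).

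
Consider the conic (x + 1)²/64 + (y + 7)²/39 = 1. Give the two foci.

(-6, -7) and (4, -7)

Center (-1, -7). The larger denominator 64 sits under the x-term, so the major axis is horizontal; a² = 64, b² = 39.
c² = a² - b² = 64 - 39 = 25, so c = 5.
Foci lie on the horizontal axis through the center: (h ± c, k).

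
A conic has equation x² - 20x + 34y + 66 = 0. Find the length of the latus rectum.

Only x is squared. Complete the square in x: (x - 10)² = -34(y - 1).
Vertex (10, 1); 4p = -34 so p = -17/2. Opens down.
Latus rectum length = |4p| = 34.

34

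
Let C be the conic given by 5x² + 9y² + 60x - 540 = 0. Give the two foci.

(-14, 0) and (2, 0)

Group: 5(x² + 12x) + 9y² = 540
Completing the square gives 5(x + 6)² + 9y² = 540 + 180 + 0 = 720.
Divide through by 720 to get (x + 6)²/144 + y²/80 = 1.
Ellipse, center (-6, 0), major axis horizontal; a² = 144, b² = 80.
c² = a² - b² = 144 - 80 = 64, so c = 8.
Foci lie on the horizontal axis through the center: (h ± c, k).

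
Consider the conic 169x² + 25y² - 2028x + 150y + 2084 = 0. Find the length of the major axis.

26

Collect terms: 169(x² - 12x) + 25(y² + 6y) = -2084
169(x - 6)² + 25(y + 3)² = -2084 + 6084 + 225 = 4225
Dividing both sides by 4225: (x - 6)²/25 + (y + 3)²/169 = 1
Ellipse, center (6, -3), major axis vertical; a² = 169, b² = 25.
a² = 169 so a = 13; the major axis has length 2a = 26.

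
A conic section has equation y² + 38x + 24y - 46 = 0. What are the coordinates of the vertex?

Only y is squared. Complete the square in y: (y + 12)² = -38(x - 5).
Vertex (5, -12); 4p = -38 so p = -19/2. Opens left.

(5, -12)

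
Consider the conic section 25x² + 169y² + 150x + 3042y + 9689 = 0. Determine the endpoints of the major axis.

Collect terms: 25(x² + 6x) + 169(y² + 18y) = -9689
Complete the square: 25(x + 3)² + 169(y + 9)² = -9689 + 225 + 13689 = 4225
Dividing both sides by 4225: (x + 3)²/169 + (y + 9)²/25 = 1
Ellipse, center (-3, -9), major axis horizontal; a² = 169, b² = 25.
a = 13. Vertices at (h ± a, k).

(-16, -9) and (10, -9)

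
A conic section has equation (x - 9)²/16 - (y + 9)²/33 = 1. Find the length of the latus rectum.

Center (9, -9). The positive term is the x-term, so the transverse axis is horizontal; a² = 16, b² = 33.
Latus rectum length = 2b²/a = 2·33/4 = 33/2.

33/2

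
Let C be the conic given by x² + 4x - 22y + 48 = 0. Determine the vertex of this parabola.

Only x is squared. Complete the square in x: (x + 2)² = 22(y - 2).
Vertex (-2, 2); 4p = 22 so p = 11/2. Opens up.

(-2, 2)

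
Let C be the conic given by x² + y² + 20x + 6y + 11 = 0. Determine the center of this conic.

Collect terms: (x² + 20x) + (y² + 6y) = -11
Complete the square in x and y: (x + 10)² + (y + 3)² = -11 + 100 + 9 = 98
So (x + 10)² + (y + 3)² = 98.
Circle centered at (-10, -3) with r² = 98.

(-10, -3)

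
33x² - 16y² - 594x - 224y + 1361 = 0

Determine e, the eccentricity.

Group: 33(x² - 18x) -16(y² + 14y) = -1361
Completing the square gives 33(x - 9)² -16(y + 7)² = -1361 + 2673 - 784 = 528.
Divide by 528: (x - 9)²/16 - (y + 7)²/33 = 1
Hyperbola, center (9, -7), transverse axis horizontal; a² = 16, b² = 33.
c² = a² + b² = 49, so c = 7.
e = c/a = 7/4.

e = 7/4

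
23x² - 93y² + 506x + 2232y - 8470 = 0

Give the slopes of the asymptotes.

√2139/93 and -√2139/93

Collect terms: 23(x² + 22x) -93(y² - 24y) = 8470
Complete the square in x and y: 23(x + 11)² -93(y - 12)² = 8470 + 2783 - 13392 = -2139
Divide by -2139: (y - 12)²/23 - (x + 11)²/93 = 1
Hyperbola, center (-11, 12), transverse axis vertical; a² = 23, b² = 93.
For a vertical hyperbola the asymptotes have slope ±a/b.
Here that is ±√23/√93 = ±√2139/93.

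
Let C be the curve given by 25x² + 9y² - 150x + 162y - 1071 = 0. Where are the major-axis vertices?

Group: 25(x² - 6x) + 9(y² + 18y) = 1071
25(x - 3)² + 9(y + 9)² = 1071 + 225 + 729 = 2025
Divide by 2025: (x - 3)²/81 + (y + 9)²/225 = 1
Ellipse, center (3, -9), major axis vertical; a² = 225, b² = 81.
a = 15. Vertices at (h, k ± a).

(3, -24) and (3, 6)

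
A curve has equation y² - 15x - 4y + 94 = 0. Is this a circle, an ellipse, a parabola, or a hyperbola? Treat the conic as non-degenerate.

parabola

No xy term. Coefficients of x² and y² are A = 0, C = 1.
Exactly one squared variable ⇒ parabola.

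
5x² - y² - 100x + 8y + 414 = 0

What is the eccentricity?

Group: 5(x² - 20x) -(y² - 8y) = -414
Completing the square gives 5(x - 10)² -(y - 4)² = -414 + 500 - 16 = 70.
Divide through by 70 to get (x - 10)²/14 - (y - 4)²/70 = 1.
Hyperbola, center (10, 4), transverse axis horizontal; a² = 14, b² = 70.
c² = a² + b² = 84, so c = 2√21.
e = c/a = 2√21/√14 = √6.

e = √6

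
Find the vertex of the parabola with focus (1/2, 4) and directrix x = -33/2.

(-8, 4)

The vertex is the midpoint between the focus and the directrix along the axis of symmetry.
Axis is horizontal (directrix is vertical). Vertex x-coordinate = (1/2 + (-33/2))/2 = -8; y-coordinate = 4.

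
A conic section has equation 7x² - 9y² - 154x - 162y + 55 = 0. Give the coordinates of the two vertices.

Rearranging, 7(x² - 22x) -9(y² + 18y) = -55.
Completing the square gives 7(x - 11)² -9(y + 9)² = -55 + 847 - 729 = 63.
Dividing both sides by 63: (x - 11)²/9 - (y + 9)²/7 = 1
Hyperbola, center (11, -9), transverse axis horizontal; a² = 9, b² = 7.
a = 3. Vertices at (h ± a, k).

(8, -9) and (14, -9)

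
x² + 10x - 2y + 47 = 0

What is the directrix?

Only x is squared. Complete the square in x: (x + 5)² = 2(y - 11).
Vertex (-5, 11); 4p = 2 so p = 1/2. Opens up.
Directrix is the horizontal line y = k − p = 11 − (1/2) = 21/2.

y = 21/2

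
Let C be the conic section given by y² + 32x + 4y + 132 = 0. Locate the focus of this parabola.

(-12, -2)

Only y is squared. Complete the square in y: (y + 2)² = -32(x + 4).
Vertex (-4, -2); 4p = -32 so p = -8. Opens left.
Focus is p units from the vertex along the axis: (h + p, k).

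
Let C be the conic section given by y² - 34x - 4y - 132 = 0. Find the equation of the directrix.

Only y is squared. Complete the square in y: (y - 2)² = 34(x + 4).
Vertex (-4, 2); 4p = 34 so p = 17/2. Opens right.
Directrix is the vertical line x = h − p = -4 − (17/2) = -25/2.

x = -25/2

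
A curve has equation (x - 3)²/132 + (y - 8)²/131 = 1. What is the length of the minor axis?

Center (3, 8). The larger denominator 132 sits under the x-term, so the major axis is horizontal; a² = 132, b² = 131.
b² = 131 so b = √131; the minor axis has length 2b = 2√131.

2√131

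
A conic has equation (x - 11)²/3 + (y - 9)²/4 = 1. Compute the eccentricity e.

Center (11, 9). The larger denominator 4 sits under the y-term, so the major axis is vertical; a² = 4, b² = 3.
c² = a² - b² = 1, so c = 1.
e = c/a = 1/2.

e = 1/2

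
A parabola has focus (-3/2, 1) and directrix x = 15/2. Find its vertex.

(3, 1)

The vertex is the midpoint between the focus and the directrix along the axis of symmetry.
Axis is horizontal (directrix is vertical). Vertex x-coordinate = (-3/2 + 15/2)/2 = 3; y-coordinate = 1.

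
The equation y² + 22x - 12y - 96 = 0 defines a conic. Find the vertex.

(6, 6)

Only y is squared. Complete the square in y: (y - 6)² = -22(x - 6).
Vertex (6, 6); 4p = -22 so p = -11/2. Opens left.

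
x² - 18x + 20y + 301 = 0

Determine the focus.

(9, -16)

Only x is squared. Complete the square in x: (x - 9)² = -20(y + 11).
Vertex (9, -11); 4p = -20 so p = -5. Opens down.
Focus is p units from the vertex along the axis: (h, k + p).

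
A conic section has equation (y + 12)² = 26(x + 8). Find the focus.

(-3/2, -12)

Vertex (-8, -12); 4p = 26 so p = 13/2. Opens right.
Focus is p units from the vertex along the axis: (h + p, k).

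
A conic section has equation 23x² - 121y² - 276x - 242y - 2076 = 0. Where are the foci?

Rearranging, 23(x² - 12x) -121(y² + 2y) = 2076.
Complete the square: 23(x - 6)² -121(y + 1)² = 2076 + 828 - 121 = 2783
Divide through by 2783 to get (x - 6)²/121 - (y + 1)²/23 = 1.
Hyperbola, center (6, -1), transverse axis horizontal; a² = 121, b² = 23.
c² = a² + b² = 121 + 23 = 144, so c = 12.
Foci lie on the horizontal axis through the center: (h ± c, k).

(-6, -1) and (18, -1)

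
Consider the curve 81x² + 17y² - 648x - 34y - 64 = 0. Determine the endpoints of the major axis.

Collect terms: 81(x² - 8x) + 17(y² - 2y) = 64
81(x - 4)² + 17(y - 1)² = 64 + 1296 + 17 = 1377
Dividing both sides by 1377: (x - 4)²/17 + (y - 1)²/81 = 1
Ellipse, center (4, 1), major axis vertical; a² = 81, b² = 17.
a = 9. Vertices at (h, k ± a).

(4, -8) and (4, 10)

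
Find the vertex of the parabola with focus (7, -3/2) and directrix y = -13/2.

(7, -4)

The vertex is the midpoint between the focus and the directrix along the axis of symmetry.
Axis is vertical (directrix is horizontal). Vertex y-coordinate = (-3/2 + (-13/2))/2 = -4; x-coordinate = 7.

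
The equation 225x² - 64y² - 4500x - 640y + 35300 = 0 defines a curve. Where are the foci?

Group: 225(x² - 20x) -64(y² + 10y) = -35300
Completing the square gives 225(x - 10)² -64(y + 5)² = -35300 + 22500 - 1600 = -14400.
Divide by -14400: (y + 5)²/225 - (x - 10)²/64 = 1
Hyperbola, center (10, -5), transverse axis vertical; a² = 225, b² = 64.
c² = a² + b² = 225 + 64 = 289, so c = 17.
Foci lie on the vertical axis through the center: (h, k ± c).

(10, -22) and (10, 12)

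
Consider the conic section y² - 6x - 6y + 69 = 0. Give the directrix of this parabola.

x = 17/2

Only y is squared. Complete the square in y: (y - 3)² = 6(x - 10).
Vertex (10, 3); 4p = 6 so p = 3/2. Opens right.
Directrix is the vertical line x = h − p = 10 − (3/2) = 17/2.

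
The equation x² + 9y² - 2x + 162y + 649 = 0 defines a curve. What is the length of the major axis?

(x² - 2x) + 9(y² + 18y) = -649
Completing the square gives (x - 1)² + 9(y + 9)² = -649 + 1 + 729 = 81.
Divide by 81: (x - 1)²/81 + (y + 9)²/9 = 1
Ellipse, center (1, -9), major axis horizontal; a² = 81, b² = 9.
a² = 81 so a = 9; the major axis has length 2a = 18.

18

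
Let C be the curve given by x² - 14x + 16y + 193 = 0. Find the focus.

(7, -13)

Only x is squared. Complete the square in x: (x - 7)² = -16(y + 9).
Vertex (7, -9); 4p = -16 so p = -4. Opens down.
Focus is p units from the vertex along the axis: (h, k + p).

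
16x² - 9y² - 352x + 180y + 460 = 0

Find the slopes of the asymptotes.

16(x² - 22x) -9(y² - 20y) = -460
16(x - 11)² -9(y - 10)² = -460 + 1936 - 900 = 576
Divide through by 576 to get (x - 11)²/36 - (y - 10)²/64 = 1.
Hyperbola, center (11, 10), transverse axis horizontal; a² = 36, b² = 64.
For a horizontal hyperbola the asymptotes have slope ±b/a.
Here that is ±8/6 = ±4/3.

4/3 and -4/3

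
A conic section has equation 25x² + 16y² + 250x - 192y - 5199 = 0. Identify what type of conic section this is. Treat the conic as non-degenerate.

No xy term. Coefficients of x² and y² are A = 25, C = 16.
A and C have the same sign but A ≠ C ⇒ ellipse.

ellipse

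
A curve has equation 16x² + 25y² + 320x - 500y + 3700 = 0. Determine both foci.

(-13, 10) and (-7, 10)

Group: 16(x² + 20x) + 25(y² - 20y) = -3700
16(x + 10)² + 25(y - 10)² = -3700 + 1600 + 2500 = 400
Dividing both sides by 400: (x + 10)²/25 + (y - 10)²/16 = 1
Ellipse, center (-10, 10), major axis horizontal; a² = 25, b² = 16.
c² = a² - b² = 25 - 16 = 9, so c = 3.
Foci lie on the horizontal axis through the center: (h ± c, k).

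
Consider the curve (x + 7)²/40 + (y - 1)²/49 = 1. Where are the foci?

(-7, -2) and (-7, 4)

Center (-7, 1). The larger denominator 49 sits under the y-term, so the major axis is vertical; a² = 49, b² = 40.
c² = a² - b² = 49 - 40 = 9, so c = 3.
Foci lie on the vertical axis through the center: (h, k ± c).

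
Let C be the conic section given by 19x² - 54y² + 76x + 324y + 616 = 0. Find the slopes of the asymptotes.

√114/18 and -√114/18

Group the x- and y-terms: 19(x² + 4x) -54(y² - 6y) = -616
Completing the square gives 19(x + 2)² -54(y - 3)² = -616 + 76 - 486 = -1026.
Divide by -1026: (y - 3)²/19 - (x + 2)²/54 = 1
Hyperbola, center (-2, 3), transverse axis vertical; a² = 19, b² = 54.
For a vertical hyperbola the asymptotes have slope ±a/b.
Here that is ±√19/3√6 = ±√114/18.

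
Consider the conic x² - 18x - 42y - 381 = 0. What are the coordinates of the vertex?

(9, -11)

Only x is squared. Complete the square in x: (x - 9)² = 42(y + 11).
Vertex (9, -11); 4p = 42 so p = 21/2. Opens up.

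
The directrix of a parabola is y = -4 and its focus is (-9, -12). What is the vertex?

The vertex is the midpoint between the focus and the directrix along the axis of symmetry.
Axis is vertical (directrix is horizontal). Vertex y-coordinate = (-12 + (-4))/2 = -8; x-coordinate = -9.

(-9, -8)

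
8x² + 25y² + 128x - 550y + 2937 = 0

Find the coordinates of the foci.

(-8 - √51, 11) and (-8 + √51, 11)

8(x² + 16x) + 25(y² - 22y) = -2937
8(x + 8)² + 25(y - 11)² = -2937 + 512 + 3025 = 600
Dividing both sides by 600: (x + 8)²/75 + (y - 11)²/24 = 1
Ellipse, center (-8, 11), major axis horizontal; a² = 75, b² = 24.
c² = a² - b² = 75 - 24 = 51, so c = √51.
Foci lie on the horizontal axis through the center: (h ± c, k).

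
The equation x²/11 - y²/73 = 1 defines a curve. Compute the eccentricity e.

Center (0, 0). The positive term is the x-term, so the transverse axis is horizontal; a² = 11, b² = 73.
c² = a² + b² = 84, so c = 2√21.
e = c/a = 2√21/√11 = 2√231/11.

e = 2√231/11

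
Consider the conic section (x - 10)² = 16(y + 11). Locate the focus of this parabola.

(10, -7)

Vertex (10, -11); 4p = 16 so p = 4. Opens up.
Focus is p units from the vertex along the axis: (h, k + p).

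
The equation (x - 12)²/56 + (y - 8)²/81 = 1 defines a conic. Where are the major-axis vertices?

Center (12, 8). The larger denominator 81 sits under the y-term, so the major axis is vertical; a² = 81, b² = 56.
a = 9. Vertices at (h, k ± a).

(12, -1) and (12, 17)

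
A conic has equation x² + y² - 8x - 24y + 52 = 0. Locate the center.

Rearranging, (x² - 8x) + (y² - 24y) = -52.
Complete the square: (x - 4)² + (y - 12)² = -52 + 16 + 144 = 108
So (x - 4)² + (y - 12)² = 108.
Circle centered at (4, 12) with r² = 108.

(4, 12)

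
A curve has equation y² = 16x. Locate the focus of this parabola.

(4, 0)

Vertex (0, 0); 4p = 16 so p = 4. Opens right.
Focus is p units from the vertex along the axis: (h + p, k).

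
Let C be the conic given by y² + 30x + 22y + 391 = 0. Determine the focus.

Only y is squared. Complete the square in y: (y + 11)² = -30(x + 9).
Vertex (-9, -11); 4p = -30 so p = -15/2. Opens left.
Focus is p units from the vertex along the axis: (h + p, k).

(-33/2, -11)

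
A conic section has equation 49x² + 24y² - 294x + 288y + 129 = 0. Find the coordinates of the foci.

(3, -11) and (3, -1)

49(x² - 6x) + 24(y² + 12y) = -129
Complete the square: 49(x - 3)² + 24(y + 6)² = -129 + 441 + 864 = 1176
Divide through by 1176 to get (x - 3)²/24 + (y + 6)²/49 = 1.
Ellipse, center (3, -6), major axis vertical; a² = 49, b² = 24.
c² = a² - b² = 49 - 24 = 25, so c = 5.
Foci lie on the vertical axis through the center: (h, k ± c).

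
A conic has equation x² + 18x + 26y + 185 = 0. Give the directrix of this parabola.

Only x is squared. Complete the square in x: (x + 9)² = -26(y + 4).
Vertex (-9, -4); 4p = -26 so p = -13/2. Opens down.
Directrix is the horizontal line y = k − p = -4 − (-13/2) = 5/2.

y = 5/2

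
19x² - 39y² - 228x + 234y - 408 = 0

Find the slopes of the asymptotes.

19(x² - 12x) -39(y² - 6y) = 408
Complete the square: 19(x - 6)² -39(y - 3)² = 408 + 684 - 351 = 741
Divide by 741: (x - 6)²/39 - (y - 3)²/19 = 1
Hyperbola, center (6, 3), transverse axis horizontal; a² = 39, b² = 19.
For a horizontal hyperbola the asymptotes have slope ±b/a.
Here that is ±√19/√39 = ±√741/39.

√741/39 and -√741/39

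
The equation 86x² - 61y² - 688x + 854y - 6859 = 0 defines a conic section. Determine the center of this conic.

(4, 7)

86(x² - 8x) -61(y² - 14y) = 6859
Completing the square gives 86(x - 4)² -61(y - 7)² = 6859 + 1376 - 2989 = 5246.
Dividing both sides by 5246: (x - 4)²/61 - (y - 7)²/86 = 1
Hyperbola with center (4, 7).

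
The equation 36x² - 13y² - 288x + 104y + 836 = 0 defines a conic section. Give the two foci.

(4, -3) and (4, 11)

Rearranging, 36(x² - 8x) -13(y² - 8y) = -836.
Completing the square gives 36(x - 4)² -13(y - 4)² = -836 + 576 - 208 = -468.
Dividing both sides by -468: (y - 4)²/36 - (x - 4)²/13 = 1
Hyperbola, center (4, 4), transverse axis vertical; a² = 36, b² = 13.
c² = a² + b² = 36 + 13 = 49, so c = 7.
Foci lie on the vertical axis through the center: (h, k ± c).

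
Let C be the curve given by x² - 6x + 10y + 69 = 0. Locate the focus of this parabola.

(3, -17/2)

Only x is squared. Complete the square in x: (x - 3)² = -10(y + 6).
Vertex (3, -6); 4p = -10 so p = -5/2. Opens down.
Focus is p units from the vertex along the axis: (h, k + p).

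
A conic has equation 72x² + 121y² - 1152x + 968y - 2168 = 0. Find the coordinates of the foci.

(1, -4) and (15, -4)

72(x² - 16x) + 121(y² + 8y) = 2168
72(x - 8)² + 121(y + 4)² = 2168 + 4608 + 1936 = 8712
Divide through by 8712 to get (x - 8)²/121 + (y + 4)²/72 = 1.
Ellipse, center (8, -4), major axis horizontal; a² = 121, b² = 72.
c² = a² - b² = 121 - 72 = 49, so c = 7.
Foci lie on the horizontal axis through the center: (h ± c, k).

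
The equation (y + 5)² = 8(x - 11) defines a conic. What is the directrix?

Vertex (11, -5); 4p = 8 so p = 2. Opens right.
Directrix is the vertical line x = h − p = 11 − (2) = 9.

x = 9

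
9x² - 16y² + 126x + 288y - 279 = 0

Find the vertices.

(-7, 3) and (-7, 15)

9(x² + 14x) -16(y² - 18y) = 279
Completing the square gives 9(x + 7)² -16(y - 9)² = 279 + 441 - 1296 = -576.
Divide through by -576 to get (y - 9)²/36 - (x + 7)²/64 = 1.
Hyperbola, center (-7, 9), transverse axis vertical; a² = 36, b² = 64.
a = 6. Vertices at (h, k ± a).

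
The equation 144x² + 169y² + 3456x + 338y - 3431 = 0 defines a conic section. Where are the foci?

(-17, -1) and (-7, -1)

Group: 144(x² + 24x) + 169(y² + 2y) = 3431
Completing the square gives 144(x + 12)² + 169(y + 1)² = 3431 + 20736 + 169 = 24336.
Divide by 24336: (x + 12)²/169 + (y + 1)²/144 = 1
Ellipse, center (-12, -1), major axis horizontal; a² = 169, b² = 144.
c² = a² - b² = 169 - 144 = 25, so c = 5.
Foci lie on the horizontal axis through the center: (h ± c, k).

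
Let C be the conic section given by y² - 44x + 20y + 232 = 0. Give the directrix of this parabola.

x = -8

Only y is squared. Complete the square in y: (y + 10)² = 44(x - 3).
Vertex (3, -10); 4p = 44 so p = 11. Opens right.
Directrix is the vertical line x = h − p = 3 − (11) = -8.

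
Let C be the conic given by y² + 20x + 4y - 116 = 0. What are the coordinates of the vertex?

(6, -2)

Only y is squared. Complete the square in y: (y + 2)² = -20(x - 6).
Vertex (6, -2); 4p = -20 so p = -5. Opens left.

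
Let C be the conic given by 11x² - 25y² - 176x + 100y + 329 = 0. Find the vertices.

Collect terms: 11(x² - 16x) -25(y² - 4y) = -329
Completing the square gives 11(x - 8)² -25(y - 2)² = -329 + 704 - 100 = 275.
Divide through by 275 to get (x - 8)²/25 - (y - 2)²/11 = 1.
Hyperbola, center (8, 2), transverse axis horizontal; a² = 25, b² = 11.
a = 5. Vertices at (h ± a, k).

(3, 2) and (13, 2)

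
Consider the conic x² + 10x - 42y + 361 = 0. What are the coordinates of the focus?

(-5, 37/2)

Only x is squared. Complete the square in x: (x + 5)² = 42(y - 8).
Vertex (-5, 8); 4p = 42 so p = 21/2. Opens up.
Focus is p units from the vertex along the axis: (h, k + p).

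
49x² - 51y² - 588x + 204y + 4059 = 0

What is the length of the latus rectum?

49(x² - 12x) -51(y² - 4y) = -4059
49(x - 6)² -51(y - 2)² = -4059 + 1764 - 204 = -2499
Dividing both sides by -2499: (y - 2)²/49 - (x - 6)²/51 = 1
Hyperbola, center (6, 2), transverse axis vertical; a² = 49, b² = 51.
Latus rectum length = 2b²/a = 2·51/7 = 102/7.

102/7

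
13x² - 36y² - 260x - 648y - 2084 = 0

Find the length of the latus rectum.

13/3

Rearranging, 13(x² - 20x) -36(y² + 18y) = 2084.
13(x - 10)² -36(y + 9)² = 2084 + 1300 - 2916 = 468
Dividing both sides by 468: (x - 10)²/36 - (y + 9)²/13 = 1
Hyperbola, center (10, -9), transverse axis horizontal; a² = 36, b² = 13.
Latus rectum length = 2b²/a = 2·13/6 = 13/3.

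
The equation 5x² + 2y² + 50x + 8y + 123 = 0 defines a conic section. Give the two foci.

(-5, -2 - √3) and (-5, -2 + √3)

Group the x- and y-terms: 5(x² + 10x) + 2(y² + 4y) = -123
Complete the square in x and y: 5(x + 5)² + 2(y + 2)² = -123 + 125 + 8 = 10
Dividing both sides by 10: (x + 5)²/2 + (y + 2)²/5 = 1
Ellipse, center (-5, -2), major axis vertical; a² = 5, b² = 2.
c² = a² - b² = 5 - 2 = 3, so c = √3.
Foci lie on the vertical axis through the center: (h, k ± c).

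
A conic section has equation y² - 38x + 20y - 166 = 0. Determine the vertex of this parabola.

Only y is squared. Complete the square in y: (y + 10)² = 38(x + 7).
Vertex (-7, -10); 4p = 38 so p = 19/2. Opens right.

(-7, -10)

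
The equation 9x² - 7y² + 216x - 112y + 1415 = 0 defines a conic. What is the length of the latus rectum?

Group: 9(x² + 24x) -7(y² + 16y) = -1415
Completing the square gives 9(x + 12)² -7(y + 8)² = -1415 + 1296 - 448 = -567.
Divide through by -567 to get (y + 8)²/81 - (x + 12)²/63 = 1.
Hyperbola, center (-12, -8), transverse axis vertical; a² = 81, b² = 63.
Latus rectum length = 2b²/a = 2·63/9 = 14.

14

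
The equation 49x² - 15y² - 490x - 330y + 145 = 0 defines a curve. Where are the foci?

(5, -19) and (5, -3)

49(x² - 10x) -15(y² + 22y) = -145
49(x - 5)² -15(y + 11)² = -145 + 1225 - 1815 = -735
Divide through by -735 to get (y + 11)²/49 - (x - 5)²/15 = 1.
Hyperbola, center (5, -11), transverse axis vertical; a² = 49, b² = 15.
c² = a² + b² = 49 + 15 = 64, so c = 8.
Foci lie on the vertical axis through the center: (h, k ± c).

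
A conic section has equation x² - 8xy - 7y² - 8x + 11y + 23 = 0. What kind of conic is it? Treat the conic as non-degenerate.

hyperbola

A = 1, B = -8, C = -7.
Discriminant B² − 4AC = (-8)² − 4·1·(-7) = 92.
B² − 4AC > 0 ⇒ hyperbola.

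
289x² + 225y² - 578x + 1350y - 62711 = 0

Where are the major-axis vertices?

Collect terms: 289(x² - 2x) + 225(y² + 6y) = 62711
Complete the square in x and y: 289(x - 1)² + 225(y + 3)² = 62711 + 289 + 2025 = 65025
Divide through by 65025 to get (x - 1)²/225 + (y + 3)²/289 = 1.
Ellipse, center (1, -3), major axis vertical; a² = 289, b² = 225.
a = 17. Vertices at (h, k ± a).

(1, -20) and (1, 14)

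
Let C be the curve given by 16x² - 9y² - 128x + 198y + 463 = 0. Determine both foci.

(4, -4) and (4, 26)

Collect terms: 16(x² - 8x) -9(y² - 22y) = -463
16(x - 4)² -9(y - 11)² = -463 + 256 - 1089 = -1296
Divide through by -1296 to get (y - 11)²/144 - (x - 4)²/81 = 1.
Hyperbola, center (4, 11), transverse axis vertical; a² = 144, b² = 81.
c² = a² + b² = 144 + 81 = 225, so c = 15.
Foci lie on the vertical axis through the center: (h, k ± c).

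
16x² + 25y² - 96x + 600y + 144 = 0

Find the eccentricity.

e = 3/5

Group: 16(x² - 6x) + 25(y² + 24y) = -144
Completing the square gives 16(x - 3)² + 25(y + 12)² = -144 + 144 + 3600 = 3600.
Divide through by 3600 to get (x - 3)²/225 + (y + 12)²/144 = 1.
Ellipse, center (3, -12), major axis horizontal; a² = 225, b² = 144.
c² = a² - b² = 81, so c = 9.
e = c/a = 9/15 = 3/5.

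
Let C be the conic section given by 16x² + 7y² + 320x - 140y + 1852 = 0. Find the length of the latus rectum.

7

16(x² + 20x) + 7(y² - 20y) = -1852
16(x + 10)² + 7(y - 10)² = -1852 + 1600 + 700 = 448
Dividing both sides by 448: (x + 10)²/28 + (y - 10)²/64 = 1
Ellipse, center (-10, 10), major axis vertical; a² = 64, b² = 28.
Latus rectum length = 2b²/a = 2·28/8 = 7.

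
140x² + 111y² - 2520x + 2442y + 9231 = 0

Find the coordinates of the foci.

140(x² - 18x) + 111(y² + 22y) = -9231
140(x - 9)² + 111(y + 11)² = -9231 + 11340 + 13431 = 15540
Divide by 15540: (x - 9)²/111 + (y + 11)²/140 = 1
Ellipse, center (9, -11), major axis vertical; a² = 140, b² = 111.
c² = a² - b² = 140 - 111 = 29, so c = √29.
Foci lie on the vertical axis through the center: (h, k ± c).

(9, -11 - √29) and (9, -11 + √29)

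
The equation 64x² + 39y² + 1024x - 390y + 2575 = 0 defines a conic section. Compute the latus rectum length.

39/4

Rearranging, 64(x² + 16x) + 39(y² - 10y) = -2575.
Completing the square gives 64(x + 8)² + 39(y - 5)² = -2575 + 4096 + 975 = 2496.
Divide through by 2496 to get (x + 8)²/39 + (y - 5)²/64 = 1.
Ellipse, center (-8, 5), major axis vertical; a² = 64, b² = 39.
Latus rectum length = 2b²/a = 2·39/8 = 39/4.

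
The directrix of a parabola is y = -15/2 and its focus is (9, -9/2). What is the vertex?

(9, -6)

The vertex is the midpoint between the focus and the directrix along the axis of symmetry.
Axis is vertical (directrix is horizontal). Vertex y-coordinate = (-9/2 + (-15/2))/2 = -6; x-coordinate = 9.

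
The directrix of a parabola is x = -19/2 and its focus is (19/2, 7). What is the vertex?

The vertex is the midpoint between the focus and the directrix along the axis of symmetry.
Axis is horizontal (directrix is vertical). Vertex x-coordinate = (19/2 + (-19/2))/2 = 0; y-coordinate = 7.

(0, 7)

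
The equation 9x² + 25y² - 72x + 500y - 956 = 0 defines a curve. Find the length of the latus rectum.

Group: 9(x² - 8x) + 25(y² + 20y) = 956
Completing the square gives 9(x - 4)² + 25(y + 10)² = 956 + 144 + 2500 = 3600.
Dividing both sides by 3600: (x - 4)²/400 + (y + 10)²/144 = 1
Ellipse, center (4, -10), major axis horizontal; a² = 400, b² = 144.
Latus rectum length = 2b²/a = 2·144/20 = 72/5.

72/5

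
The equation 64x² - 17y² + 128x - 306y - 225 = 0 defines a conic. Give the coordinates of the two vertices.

Collect terms: 64(x² + 2x) -17(y² + 18y) = 225
64(x + 1)² -17(y + 9)² = 225 + 64 - 1377 = -1088
Dividing both sides by -1088: (y + 9)²/64 - (x + 1)²/17 = 1
Hyperbola, center (-1, -9), transverse axis vertical; a² = 64, b² = 17.
a = 8. Vertices at (h, k ± a).

(-1, -17) and (-1, -1)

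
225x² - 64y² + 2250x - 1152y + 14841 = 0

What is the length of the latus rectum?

225(x² + 10x) -64(y² + 18y) = -14841
Completing the square gives 225(x + 5)² -64(y + 9)² = -14841 + 5625 - 5184 = -14400.
Dividing both sides by -14400: (y + 9)²/225 - (x + 5)²/64 = 1
Hyperbola, center (-5, -9), transverse axis vertical; a² = 225, b² = 64.
Latus rectum length = 2b²/a = 2·64/15 = 128/15.

128/15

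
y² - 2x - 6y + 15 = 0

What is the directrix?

Only y is squared. Complete the square in y: (y - 3)² = 2(x - 3).
Vertex (3, 3); 4p = 2 so p = 1/2. Opens right.
Directrix is the vertical line x = h − p = 3 − (1/2) = 5/2.

x = 5/2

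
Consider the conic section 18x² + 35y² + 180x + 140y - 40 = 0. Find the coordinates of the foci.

Group the x- and y-terms: 18(x² + 10x) + 35(y² + 4y) = 40
Complete the square in x and y: 18(x + 5)² + 35(y + 2)² = 40 + 450 + 140 = 630
Divide through by 630 to get (x + 5)²/35 + (y + 2)²/18 = 1.
Ellipse, center (-5, -2), major axis horizontal; a² = 35, b² = 18.
c² = a² - b² = 35 - 18 = 17, so c = √17.
Foci lie on the horizontal axis through the center: (h ± c, k).

(-5 - √17, -2) and (-5 + √17, -2)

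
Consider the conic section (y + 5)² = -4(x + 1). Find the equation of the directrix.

Vertex (-1, -5); 4p = -4 so p = -1. Opens left.
Directrix is the vertical line x = h − p = -1 − (-1) = 0.

x = 0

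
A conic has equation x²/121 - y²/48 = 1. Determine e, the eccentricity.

e = 13/11

Center (0, 0). The positive term is the x-term, so the transverse axis is horizontal; a² = 121, b² = 48.
c² = a² + b² = 169, so c = 13.
e = c/a = 13/11.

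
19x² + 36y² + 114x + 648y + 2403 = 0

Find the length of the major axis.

Rearranging, 19(x² + 6x) + 36(y² + 18y) = -2403.
Complete the square: 19(x + 3)² + 36(y + 9)² = -2403 + 171 + 2916 = 684
Divide through by 684 to get (x + 3)²/36 + (y + 9)²/19 = 1.
Ellipse, center (-3, -9), major axis horizontal; a² = 36, b² = 19.
a² = 36 so a = 6; the major axis has length 2a = 12.

12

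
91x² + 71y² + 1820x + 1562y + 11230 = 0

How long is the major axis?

Group: 91(x² + 20x) + 71(y² + 22y) = -11230
Completing the square gives 91(x + 10)² + 71(y + 11)² = -11230 + 9100 + 8591 = 6461.
Dividing both sides by 6461: (x + 10)²/71 + (y + 11)²/91 = 1
Ellipse, center (-10, -11), major axis vertical; a² = 91, b² = 71.
a² = 91 so a = √91; the major axis has length 2a = 2√91.

2√91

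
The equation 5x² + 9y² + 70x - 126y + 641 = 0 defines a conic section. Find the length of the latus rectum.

10/3

Group: 5(x² + 14x) + 9(y² - 14y) = -641
Complete the square: 5(x + 7)² + 9(y - 7)² = -641 + 245 + 441 = 45
Dividing both sides by 45: (x + 7)²/9 + (y - 7)²/5 = 1
Ellipse, center (-7, 7), major axis horizontal; a² = 9, b² = 5.
Latus rectum length = 2b²/a = 2·5/3 = 10/3.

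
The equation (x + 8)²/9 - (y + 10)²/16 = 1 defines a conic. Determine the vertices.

(-11, -10) and (-5, -10)

Center (-8, -10). The positive term is the x-term, so the transverse axis is horizontal; a² = 9, b² = 16.
a = 3. Vertices at (h ± a, k).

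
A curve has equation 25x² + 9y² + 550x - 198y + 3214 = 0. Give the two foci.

(-11, 3) and (-11, 19)

Group: 25(x² + 22x) + 9(y² - 22y) = -3214
Complete the square: 25(x + 11)² + 9(y - 11)² = -3214 + 3025 + 1089 = 900
Dividing both sides by 900: (x + 11)²/36 + (y - 11)²/100 = 1
Ellipse, center (-11, 11), major axis vertical; a² = 100, b² = 36.
c² = a² - b² = 100 - 36 = 64, so c = 8.
Foci lie on the vertical axis through the center: (h, k ± c).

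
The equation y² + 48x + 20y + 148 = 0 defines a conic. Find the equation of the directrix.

x = 11

Only y is squared. Complete the square in y: (y + 10)² = -48(x + 1).
Vertex (-1, -10); 4p = -48 so p = -12. Opens left.
Directrix is the vertical line x = h − p = -1 − (-12) = 11.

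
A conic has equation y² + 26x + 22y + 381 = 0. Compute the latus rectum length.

26

Only y is squared. Complete the square in y: (y + 11)² = -26(x + 10).
Vertex (-10, -11); 4p = -26 so p = -13/2. Opens left.
Latus rectum length = |4p| = 26.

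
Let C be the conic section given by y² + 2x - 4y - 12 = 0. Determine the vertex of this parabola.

Only y is squared. Complete the square in y: (y - 2)² = -2(x - 8).
Vertex (8, 2); 4p = -2 so p = -1/2. Opens left.

(8, 2)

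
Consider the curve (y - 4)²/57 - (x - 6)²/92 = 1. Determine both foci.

(6, 4 - √149) and (6, 4 + √149)

Center (6, 4). The positive term is the y-term, so the transverse axis is vertical; a² = 57, b² = 92.
c² = a² + b² = 57 + 92 = 149, so c = √149.
Foci lie on the vertical axis through the center: (h, k ± c).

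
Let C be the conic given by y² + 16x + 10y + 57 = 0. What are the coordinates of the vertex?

(-2, -5)

Only y is squared. Complete the square in y: (y + 5)² = -16(x + 2).
Vertex (-2, -5); 4p = -16 so p = -4. Opens left.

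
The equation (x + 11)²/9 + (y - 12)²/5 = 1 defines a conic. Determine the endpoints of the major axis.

(-14, 12) and (-8, 12)

Center (-11, 12). The larger denominator 9 sits under the x-term, so the major axis is horizontal; a² = 9, b² = 5.
a = 3. Vertices at (h ± a, k).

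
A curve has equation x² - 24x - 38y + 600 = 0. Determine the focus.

Only x is squared. Complete the square in x: (x - 12)² = 38(y - 12).
Vertex (12, 12); 4p = 38 so p = 19/2. Opens up.
Focus is p units from the vertex along the axis: (h, k + p).

(12, 43/2)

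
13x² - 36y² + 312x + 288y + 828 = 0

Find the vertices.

(-18, 4) and (-6, 4)

Rearranging, 13(x² + 24x) -36(y² - 8y) = -828.
13(x + 12)² -36(y - 4)² = -828 + 1872 - 576 = 468
Divide by 468: (x + 12)²/36 - (y - 4)²/13 = 1
Hyperbola, center (-12, 4), transverse axis horizontal; a² = 36, b² = 13.
a = 6. Vertices at (h ± a, k).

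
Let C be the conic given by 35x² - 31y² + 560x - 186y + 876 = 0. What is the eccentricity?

e = √2046/31

Group the x- and y-terms: 35(x² + 16x) -31(y² + 6y) = -876
Complete the square in x and y: 35(x + 8)² -31(y + 3)² = -876 + 2240 - 279 = 1085
Divide by 1085: (x + 8)²/31 - (y + 3)²/35 = 1
Hyperbola, center (-8, -3), transverse axis horizontal; a² = 31, b² = 35.
c² = a² + b² = 66, so c = √66.
e = c/a = √66/√31 = √2046/31.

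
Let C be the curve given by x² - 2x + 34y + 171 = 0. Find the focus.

(1, -27/2)

Only x is squared. Complete the square in x: (x - 1)² = -34(y + 5).
Vertex (1, -5); 4p = -34 so p = -17/2. Opens down.
Focus is p units from the vertex along the axis: (h, k + p).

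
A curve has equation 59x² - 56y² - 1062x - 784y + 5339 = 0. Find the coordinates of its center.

(9, -7)

Collect terms: 59(x² - 18x) -56(y² + 14y) = -5339
Complete the square: 59(x - 9)² -56(y + 7)² = -5339 + 4779 - 2744 = -3304
Divide by -3304: (y + 7)²/59 - (x - 9)²/56 = 1
Hyperbola with center (9, -7).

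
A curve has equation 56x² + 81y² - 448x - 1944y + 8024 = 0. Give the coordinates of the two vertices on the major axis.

(-5, 12) and (13, 12)

Group: 56(x² - 8x) + 81(y² - 24y) = -8024
56(x - 4)² + 81(y - 12)² = -8024 + 896 + 11664 = 4536
Divide by 4536: (x - 4)²/81 + (y - 12)²/56 = 1
Ellipse, center (4, 12), major axis horizontal; a² = 81, b² = 56.
a = 9. Vertices at (h ± a, k).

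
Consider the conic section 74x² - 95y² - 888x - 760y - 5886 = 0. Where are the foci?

(-7, -4) and (19, -4)

Collect terms: 74(x² - 12x) -95(y² + 8y) = 5886
Completing the square gives 74(x - 6)² -95(y + 4)² = 5886 + 2664 - 1520 = 7030.
Dividing both sides by 7030: (x - 6)²/95 - (y + 4)²/74 = 1
Hyperbola, center (6, -4), transverse axis horizontal; a² = 95, b² = 74.
c² = a² + b² = 95 + 74 = 169, so c = 13.
Foci lie on the horizontal axis through the center: (h ± c, k).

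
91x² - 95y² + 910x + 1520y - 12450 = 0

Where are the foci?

91(x² + 10x) -95(y² - 16y) = 12450
Complete the square: 91(x + 5)² -95(y - 8)² = 12450 + 2275 - 6080 = 8645
Dividing both sides by 8645: (x + 5)²/95 - (y - 8)²/91 = 1
Hyperbola, center (-5, 8), transverse axis horizontal; a² = 95, b² = 91.
c² = a² + b² = 95 + 91 = 186, so c = √186.
Foci lie on the horizontal axis through the center: (h ± c, k).

(-5 - √186, 8) and (-5 + √186, 8)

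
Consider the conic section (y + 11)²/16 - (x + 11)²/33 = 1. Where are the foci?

Center (-11, -11). The positive term is the y-term, so the transverse axis is vertical; a² = 16, b² = 33.
c² = a² + b² = 16 + 33 = 49, so c = 7.
Foci lie on the vertical axis through the center: (h, k ± c).

(-11, -18) and (-11, -4)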